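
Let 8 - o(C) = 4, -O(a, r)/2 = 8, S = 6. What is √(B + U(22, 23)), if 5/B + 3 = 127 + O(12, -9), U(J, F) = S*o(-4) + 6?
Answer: √9735/18 ≈ 5.4815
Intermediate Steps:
O(a, r) = -16 (O(a, r) = -2*8 = -16)
o(C) = 4 (o(C) = 8 - 1*4 = 8 - 4 = 4)
U(J, F) = 30 (U(J, F) = 6*4 + 6 = 24 + 6 = 30)
B = 5/108 (B = 5/(-3 + (127 - 16)) = 5/(-3 + 111) = 5/108 ≈ 0.046296)
√(B + U(22, 23)) = √(5/108 + 30) = √(3245/108) = √9735/18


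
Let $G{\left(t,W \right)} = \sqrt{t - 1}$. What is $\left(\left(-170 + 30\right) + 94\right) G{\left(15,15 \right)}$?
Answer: $- 46 \sqrt{14} \approx -172.12$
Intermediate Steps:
$G{\left(t,W \right)} = \sqrt{-1 + t}$
$\left(\left(-170 + 30\right) + 94\right) G{\left(15,15 \right)} = \left(\left(-170 + 30\right) + 94\right) \sqrt{-1 + 15} = \left(-140 + 94\right) \sqrt{14} = - 46 \sqrt{14}$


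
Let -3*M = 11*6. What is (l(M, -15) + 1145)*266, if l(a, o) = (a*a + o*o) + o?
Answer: 489174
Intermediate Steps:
M = -22 (M = -11*6/3 = -1/3*66 = -22)
l(a, o) = o + a**2 + o**2 (l(a, o) = (a**2 + o**2) + o = o + a**2 + o**2)
(l(M, -15) + 1145)*266 = ((-15 + (-22)**2 + (-15)**2) + 1145)*266 = ((-15 + 484 + 225) + 1145)*266 = (694 + 1145)*266 = 1839*266 = 489174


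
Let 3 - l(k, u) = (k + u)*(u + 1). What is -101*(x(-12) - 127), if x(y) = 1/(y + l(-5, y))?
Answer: 2514193/196 ≈ 12828.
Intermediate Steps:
l(k, u) = 3 - (1 + u)*(k + u) (l(k, u) = 3 - (k + u)*(u + 1) = 3 - (k + u)*(1 + u) = 3 - (1 + u)*(k + u))
x(y) = 1/(8 - y² + 5*y) (x(y) = 1/(y + (3 - 1*(-5) - y - y² - 1*(-5)*y)) = 1/(y + (3 + 5 - y - y² + 5*y)) = 1/(y + (8 - y² + 4*y)) = 1/(8 - y² + 5*y))
-101*(x(-12) - 127) = -101*(1/(8 - 1*(-12)² + 5*(-12)) - 127) = -101*(1/(8 - 1*144 - 60) - 127) = -101*(1/(8 - 144 - 60) - 127) = -101*(1/(-196) - 127) = -101*(-1/196 - 127) = -101*(-24893/196) = 2514193/196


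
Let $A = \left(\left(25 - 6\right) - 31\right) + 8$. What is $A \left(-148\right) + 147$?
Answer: $739$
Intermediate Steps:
$A = -4$ ($A = \left(19 - 31\right) + 8 = -12 + 8 = -4$)
$A \left(-148\right) + 147 = \left(-4\right) \left(-148\right) + 147 = 592 + 147 = 739$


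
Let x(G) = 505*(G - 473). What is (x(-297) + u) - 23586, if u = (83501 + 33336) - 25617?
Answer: -321216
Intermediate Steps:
u = 91220 (u = 116837 - 25617 = 91220)
x(G) = -238865 + 505*G (x(G) = 505*(-473 + G) = -238865 + 505*G)
(x(-297) + u) - 23586 = ((-238865 + 505*(-297)) + 91220) - 23586 = ((-238865 - 149985) + 91220) - 23586 = (-388850 + 91220) - 23586 = -297630 - 23586 = -321216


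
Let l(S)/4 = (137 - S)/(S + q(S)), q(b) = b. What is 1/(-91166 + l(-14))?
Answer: -7/638313 ≈ -1.0966e-5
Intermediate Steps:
l(S) = 2*(137 - S)/S (l(S) = 4*((137 - S)/(S + S)) = 4*((137 - S)/((2*S))) = 4*((137 - S)*(1/(2*S))) = 4*((137 - S)/(2*S)) = 2*(137 - S)/S)
1/(-91166 + l(-14)) = 1/(-91166 + (-2 + 274/(-14))) = 1/(-91166 + (-2 + 274*(-1/14))) = 1/(-91166 + (-2 - 137/7)) = 1/(-91166 - 151/7) = 1/(-638313/7) = -7/638313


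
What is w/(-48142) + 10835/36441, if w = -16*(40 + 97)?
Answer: 300748621/877171311 ≈ 0.34286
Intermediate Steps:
w = -2192 (w = -16*137 = -2192)
w/(-48142) + 10835/36441 = -2192/(-48142) + 10835/36441 = -2192*(-1/48142) + 10835*(1/36441) = 1096/24071 + 10835/36441 = 300748621/877171311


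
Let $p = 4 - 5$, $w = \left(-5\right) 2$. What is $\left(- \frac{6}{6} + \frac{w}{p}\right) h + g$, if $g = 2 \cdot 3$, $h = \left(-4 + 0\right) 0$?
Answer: $6$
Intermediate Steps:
$w = -10$
$h = 0$ ($h = \left(-4\right) 0 = 0$)
$p = -1$ ($p = 4 - 5 = -1$)
$g = 6$
$\left(- \frac{6}{6} + \frac{w}{p}\right) h + g = \left(- \frac{6}{6} - \frac{10}{-1}\right) 0 + 6 = \left(\left(-6\right) \frac{1}{6} - -10\right) 0 + 6 = \left(-1 + 10\right) 0 + 6 = 9 \cdot 0 + 6 = 0 + 6 = 6$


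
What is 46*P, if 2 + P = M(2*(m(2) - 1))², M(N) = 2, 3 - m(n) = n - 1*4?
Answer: 92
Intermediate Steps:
m(n) = 7 - n (m(n) = 3 - (n - 1*4) = 3 - (n - 4) = 3 - (-4 + n) = 3 + (4 - n) = 7 - n)
P = 2 (P = -2 + 2² = -2 + 4 = 2)
46*P = 46*2 = 92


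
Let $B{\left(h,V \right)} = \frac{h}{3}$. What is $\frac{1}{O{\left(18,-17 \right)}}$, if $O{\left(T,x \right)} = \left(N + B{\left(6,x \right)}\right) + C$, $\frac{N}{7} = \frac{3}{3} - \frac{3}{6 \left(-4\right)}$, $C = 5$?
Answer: $\frac{8}{119} \approx 0.067227$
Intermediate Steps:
$B{\left(h,V \right)} = \frac{h}{3}$ ($B{\left(h,V \right)} = h \frac{1}{3} = \frac{h}{3}$)
$N = \frac{63}{8}$ ($N = 7 \left(\frac{3}{3} - \frac{3}{6 \left(-4\right)}\right) = 7 \left(3 \cdot \frac{1}{3} - \frac{3}{-24}\right) = 7 \left(1 - - \frac{1}{8}\right) = 7 \left(1 + \frac{1}{8}\right) = 7 \cdot \frac{9}{8} = \frac{63}{8} \approx 7.875$)
$O{\left(T,x \right)} = \frac{119}{8}$ ($O{\left(T,x \right)} = \left(\frac{63}{8} + \frac{1}{3} \cdot 6\right) + 5 = \left(\frac{63}{8} + 2\right) + 5 = \frac{79}{8} + 5 = \frac{119}{8}$)
$\frac{1}{O{\left(18,-17 \right)}} = \frac{1}{\frac{119}{8}} = \frac{8}{119}$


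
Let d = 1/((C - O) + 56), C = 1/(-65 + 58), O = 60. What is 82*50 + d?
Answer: 118893/29 ≈ 4099.8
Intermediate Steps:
C = -⅐ (C = 1/(-7) = -⅐ ≈ -0.14286)
d = -7/29 (d = 1/((-⅐ - 1*60) + 56) = 1/((-⅐ - 60) + 56) = 1/(-421/7 + 56) = 1/(-29/7) = -7/29 ≈ -0.24138)
82*50 + d = 82*50 - 7/29 = 4100 - 7/29 = 118893/29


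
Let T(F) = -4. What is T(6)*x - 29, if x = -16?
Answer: 35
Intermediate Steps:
T(6)*x - 29 = -4*(-16) - 29 = 64 - 29 = 35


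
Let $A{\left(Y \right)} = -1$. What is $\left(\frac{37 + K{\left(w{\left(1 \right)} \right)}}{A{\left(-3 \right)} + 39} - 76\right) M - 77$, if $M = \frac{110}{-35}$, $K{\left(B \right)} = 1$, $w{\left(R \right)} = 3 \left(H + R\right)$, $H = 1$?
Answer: $\frac{1111}{7} \approx 158.71$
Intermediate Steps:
$w{\left(R \right)} = 3 + 3 R$ ($w{\left(R \right)} = 3 \left(1 + R\right) = 3 + 3 R$)
$M = - \frac{22}{7}$ ($M = 110 \left(- \frac{1}{35}\right) = - \frac{22}{7} \approx -3.1429$)
$\left(\frac{37 + K{\left(w{\left(1 \right)} \right)}}{A{\left(-3 \right)} + 39} - 76\right) M - 77 = \left(\frac{37 + 1}{-1 + 39} - 76\right) \left(- \frac{22}{7}\right) - 77 = \left(\frac{38}{38} - 76\right) \left(- \frac{22}{7}\right) - 77 = \left(38 \cdot \frac{1}{38} - 76\right) \left(- \frac{22}{7}\right) - 77 = \left(1 - 76\right) \left(- \frac{22}{7}\right) - 77 = \left(-75\right) \left(- \frac{22}{7}\right) - 77 = \frac{1650}{7} - 77 = \frac{1111}{7}$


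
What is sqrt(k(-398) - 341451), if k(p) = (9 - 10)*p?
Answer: I*sqrt(341053) ≈ 584.0*I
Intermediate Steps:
k(p) = -p
sqrt(k(-398) - 341451) = sqrt(-1*(-398) - 341451) = sqrt(398 - 341451) = sqrt(-341053) = I*sqrt(341053)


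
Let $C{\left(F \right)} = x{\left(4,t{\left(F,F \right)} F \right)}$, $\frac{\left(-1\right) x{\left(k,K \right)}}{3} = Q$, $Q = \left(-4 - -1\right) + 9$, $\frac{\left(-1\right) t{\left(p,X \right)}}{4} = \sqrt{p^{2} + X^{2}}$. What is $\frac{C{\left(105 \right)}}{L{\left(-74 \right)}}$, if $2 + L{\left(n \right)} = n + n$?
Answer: $\frac{3}{25} \approx 0.12$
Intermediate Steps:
$L{\left(n \right)} = -2 + 2 n$ ($L{\left(n \right)} = -2 + \left(n + n\right) = -2 + 2 n$)
$t{\left(p,X \right)} = - 4 \sqrt{X^{2} + p^{2}}$ ($t{\left(p,X \right)} = - 4 \sqrt{p^{2} + X^{2}} = - 4 \sqrt{X^{2} + p^{2}}$)
$Q = 6$ ($Q = \left(-4 + 1\right) + 9 = -3 + 9 = 6$)
$x{\left(k,K \right)} = -18$ ($x{\left(k,K \right)} = \left(-3\right) 6 = -18$)
$C{\left(F \right)} = -18$
$\frac{C{\left(105 \right)}}{L{\left(-74 \right)}} = - \frac{18}{-2 + 2 \left(-74\right)} = - \frac{18}{-2 - 148} = - \frac{18}{-150} = \left(-18\right) \left(- \frac{1}{150}\right) = \frac{3}{25}$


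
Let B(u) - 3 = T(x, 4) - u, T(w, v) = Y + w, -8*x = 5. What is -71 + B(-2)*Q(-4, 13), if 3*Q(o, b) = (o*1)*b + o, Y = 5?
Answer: -246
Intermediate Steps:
x = -5/8 (x = -1/8*5 = -5/8 ≈ -0.62500)
T(w, v) = 5 + w
Q(o, b) = o/3 + b*o/3 (Q(o, b) = ((o*1)*b + o)/3 = (o*b + o)/3 = (b*o + o)/3 = (o + b*o)/3 = o/3 + b*o/3)
B(u) = 59/8 - u (B(u) = 3 + ((5 - 5/8) - u) = 3 + (35/8 - u) = 59/8 - u)
-71 + B(-2)*Q(-4, 13) = -71 + (59/8 - 1*(-2))*((1/3)*(-4)*(1 + 13)) = -71 + (59/8 + 2)*((1/3)*(-4)*14) = -71 + (75/8)*(-56/3) = -71 - 175 = -246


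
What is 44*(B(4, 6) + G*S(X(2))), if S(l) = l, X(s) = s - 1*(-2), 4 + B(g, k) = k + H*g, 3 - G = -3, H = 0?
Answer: 1144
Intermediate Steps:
G = 6 (G = 3 - 1*(-3) = 3 + 3 = 6)
B(g, k) = -4 + k (B(g, k) = -4 + (k + 0*g) = -4 + (k + 0) = -4 + k)
X(s) = 2 + s (X(s) = s + 2 = 2 + s)
44*(B(4, 6) + G*S(X(2))) = 44*((-4 + 6) + 6*(2 + 2)) = 44*(2 + 6*4) = 44*(2 + 24) = 44*26 = 1144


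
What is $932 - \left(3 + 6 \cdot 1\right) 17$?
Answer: $779$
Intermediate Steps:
$932 - \left(3 + 6 \cdot 1\right) 17 = 932 - \left(3 + 6\right) 17 = 932 - 9 \cdot 17 = 932 - 153 = 779$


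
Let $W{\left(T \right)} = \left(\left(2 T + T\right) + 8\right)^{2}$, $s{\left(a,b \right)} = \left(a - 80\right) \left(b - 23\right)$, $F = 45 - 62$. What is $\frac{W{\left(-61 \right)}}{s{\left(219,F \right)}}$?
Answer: $- \frac{6125}{1112} \approx -5.5081$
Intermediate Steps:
$F = -17$ ($F = 45 - 62 = -17$)
$s{\left(a,b \right)} = \left(-80 + a\right) \left(-23 + b\right)$
$W{\left(T \right)} = \left(8 + 3 T\right)^{2}$ ($W{\left(T \right)} = \left(3 T + 8\right)^{2} = \left(8 + 3 T\right)^{2}$)
$\frac{W{\left(-61 \right)}}{s{\left(219,F \right)}} = \frac{\left(8 + 3 \left(-61\right)\right)^{2}}{1840 - -1360 - 5037 + 219 \left(-17\right)} = \frac{\left(8 - 183\right)^{2}}{1840 + 1360 - 5037 - 3723} = \frac{\left(-175\right)^{2}}{-5560} = 30625 \left(- \frac{1}{5560}\right) = - \frac{6125}{1112}$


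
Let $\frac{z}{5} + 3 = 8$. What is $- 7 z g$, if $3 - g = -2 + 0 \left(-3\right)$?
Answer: $-875$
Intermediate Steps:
$z = 25$ ($z = -15 + 5 \cdot 8 = -15 + 40 = 25$)
$g = 5$ ($g = 3 - \left(-2 + 0 \left(-3\right)\right) = 3 - \left(-2 + 0\right) = 3 - -2 = 3 + 2 = 5$)
$- 7 z g = \left(-7\right) 25 \cdot 5 = \left(-175\right) 5 = -875$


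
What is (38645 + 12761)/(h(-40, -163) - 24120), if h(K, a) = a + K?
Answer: -51406/24323 ≈ -2.1135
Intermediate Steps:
h(K, a) = K + a
(38645 + 12761)/(h(-40, -163) - 24120) = (38645 + 12761)/((-40 - 163) - 24120) = 51406/(-203 - 24120) = 51406/(-24323) = 51406*(-1/24323) = -51406/24323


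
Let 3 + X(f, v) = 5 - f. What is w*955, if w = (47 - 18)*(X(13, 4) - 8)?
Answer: -526205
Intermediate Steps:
X(f, v) = 2 - f (X(f, v) = -3 + (5 - f) = 2 - f)
w = -551 (w = (47 - 18)*((2 - 1*13) - 8) = 29*((2 - 13) - 8) = 29*(-11 - 8) = 29*(-19) = -551)
w*955 = -551*955 = -526205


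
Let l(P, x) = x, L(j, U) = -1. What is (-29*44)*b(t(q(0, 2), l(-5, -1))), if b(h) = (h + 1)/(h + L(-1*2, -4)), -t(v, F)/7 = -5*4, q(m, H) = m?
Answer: -179916/139 ≈ -1294.4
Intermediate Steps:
t(v, F) = 140 (t(v, F) = -(-35)*4 = -7*(-20) = 140)
b(h) = (1 + h)/(-1 + h) (b(h) = (h + 1)/(h - 1) = (1 + h)/(-1 + h))
(-29*44)*b(t(q(0, 2), l(-5, -1))) = (-29*44)*((1 + 140)/(-1 + 140)) = -1276*141/139 = -179916/139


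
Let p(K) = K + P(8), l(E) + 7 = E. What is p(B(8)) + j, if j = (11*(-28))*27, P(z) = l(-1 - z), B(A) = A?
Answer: -8324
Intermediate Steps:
l(E) = -7 + E
P(z) = -8 - z (P(z) = -7 + (-1 - z) = -8 - z)
p(K) = -16 + K (p(K) = K + (-8 - 1*8) = K + (-8 - 8) = K - 16 = -16 + K)
j = -8316 (j = -308*27 = -8316)
p(B(8)) + j = (-16 + 8) - 8316 = -8 - 8316 = -8324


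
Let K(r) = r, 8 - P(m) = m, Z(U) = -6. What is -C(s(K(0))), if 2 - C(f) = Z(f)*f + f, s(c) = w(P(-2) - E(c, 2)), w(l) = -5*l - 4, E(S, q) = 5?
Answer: 143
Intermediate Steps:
P(m) = 8 - m
w(l) = -4 - 5*l
s(c) = -29 (s(c) = -4 - 5*((8 - 1*(-2)) - 1*5) = -4 - 5*((8 + 2) - 5) = -4 - 5*(10 - 5) = -4 - 5*5 = -4 - 25 = -29)
C(f) = 2 + 5*f (C(f) = 2 - (-6*f + f) = 2 - (-5)*f = 2 + 5*f)
-C(s(K(0))) = -(2 + 5*(-29)) = -(2 - 145) = -1*(-143) = 143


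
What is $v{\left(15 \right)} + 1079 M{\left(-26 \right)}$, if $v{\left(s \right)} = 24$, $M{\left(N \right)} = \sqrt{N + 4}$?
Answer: $24 + 1079 i \sqrt{22} \approx 24.0 + 5061.0 i$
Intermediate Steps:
$M{\left(N \right)} = \sqrt{4 + N}$
$v{\left(15 \right)} + 1079 M{\left(-26 \right)} = 24 + 1079 \sqrt{4 - 26} = 24 + 1079 \sqrt{-22} = 24 + 1079 i \sqrt{22}$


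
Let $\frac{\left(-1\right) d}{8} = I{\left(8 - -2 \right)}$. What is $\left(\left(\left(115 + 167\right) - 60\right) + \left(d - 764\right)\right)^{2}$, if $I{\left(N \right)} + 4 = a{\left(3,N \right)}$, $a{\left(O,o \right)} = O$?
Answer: $285156$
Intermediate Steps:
$I{\left(N \right)} = -1$ ($I{\left(N \right)} = -4 + 3 = -1$)
$d = 8$ ($d = \left(-8\right) \left(-1\right) = 8$)
$\left(\left(\left(115 + 167\right) - 60\right) + \left(d - 764\right)\right)^{2} = \left(\left(\left(115 + 167\right) - 60\right) + \left(8 - 764\right)\right)^{2} = \left(\left(282 - 60\right) - 756\right)^{2} = \left(222 - 756\right)^{2} = \left(-534\right)^{2} = 285156$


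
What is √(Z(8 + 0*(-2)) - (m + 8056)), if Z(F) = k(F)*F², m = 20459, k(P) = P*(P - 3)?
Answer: I*√25955 ≈ 161.11*I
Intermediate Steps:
k(P) = P*(-3 + P)
Z(F) = F³*(-3 + F) (Z(F) = (F*(-3 + F))*F² = F³*(-3 + F))
√(Z(8 + 0*(-2)) - (m + 8056)) = √((8 + 0*(-2))³*(-3 + (8 + 0*(-2))) - (20459 + 8056)) = √((8 + 0)³*(-3 + (8 + 0)) - 1*28515) = √(8³*(-3 + 8) - 28515) = √(512*5 - 28515) = √(2560 - 28515) = √(-25955) = I*√25955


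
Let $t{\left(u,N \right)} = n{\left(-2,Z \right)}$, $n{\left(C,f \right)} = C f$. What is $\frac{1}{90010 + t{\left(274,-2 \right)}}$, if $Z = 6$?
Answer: $\frac{1}{89998} \approx 1.1111 \cdot 10^{-5}$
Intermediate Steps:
$t{\left(u,N \right)} = -12$ ($t{\left(u,N \right)} = \left(-2\right) 6 = -12$)
$\frac{1}{90010 + t{\left(274,-2 \right)}} = \frac{1}{90010 - 12} = \frac{1}{89998}$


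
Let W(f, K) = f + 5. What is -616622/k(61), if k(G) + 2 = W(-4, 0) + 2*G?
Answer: -616622/121 ≈ -5096.0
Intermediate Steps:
W(f, K) = 5 + f
k(G) = -1 + 2*G (k(G) = -2 + ((5 - 4) + 2*G) = -2 + (1 + 2*G) = -1 + 2*G)
-616622/k(61) = -616622/(-1 + 2*61) = -616622/(-1 + 122) = -616622/121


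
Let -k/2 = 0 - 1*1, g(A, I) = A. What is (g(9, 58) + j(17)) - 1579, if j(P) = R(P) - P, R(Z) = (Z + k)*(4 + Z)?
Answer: -1188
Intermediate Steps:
k = 2 (k = -2*(0 - 1*1) = -2*(0 - 1) = -2*(-1) = 2)
R(Z) = (2 + Z)*(4 + Z) (R(Z) = (Z + 2)*(4 + Z) = (2 + Z)*(4 + Z))
j(P) = 8 + P² + 5*P (j(P) = (8 + P² + 6*P) - P = 8 + P² + 5*P)
(g(9, 58) + j(17)) - 1579 = (9 + (8 + 17² + 5*17)) - 1579 = (9 + (8 + 289 + 85)) - 1579 = (9 + 382) - 1579 = 391 - 1579 = -1188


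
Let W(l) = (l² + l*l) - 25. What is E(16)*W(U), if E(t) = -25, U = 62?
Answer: -191575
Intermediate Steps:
W(l) = -25 + 2*l² (W(l) = (l² + l²) - 25 = 2*l² - 25 = -25 + 2*l²)
E(16)*W(U) = -25*(-25 + 2*62²) = -25*(-25 + 2*3844) = -25*(-25 + 7688) = -25*7663 = -191575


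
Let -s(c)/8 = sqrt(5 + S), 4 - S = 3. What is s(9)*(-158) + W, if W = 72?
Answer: 72 + 1264*sqrt(6) ≈ 3168.2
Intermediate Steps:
S = 1 (S = 4 - 1*3 = 4 - 3 = 1)
s(c) = -8*sqrt(6) (s(c) = -8*sqrt(5 + 1) = -8*sqrt(6))
s(9)*(-158) + W = -8*sqrt(6)*(-158) + 72 = 1264*sqrt(6) + 72 = 72 + 1264*sqrt(6)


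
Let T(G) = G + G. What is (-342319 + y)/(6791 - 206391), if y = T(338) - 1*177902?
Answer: 103909/39920 ≈ 2.6029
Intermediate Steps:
T(G) = 2*G
y = -177226 (y = 2*338 - 1*177902 = 676 - 177902 = -177226)
(-342319 + y)/(6791 - 206391) = (-342319 - 177226)/(6791 - 206391) = -519545/(-199600) = -519545*(-1/199600) = 103909/39920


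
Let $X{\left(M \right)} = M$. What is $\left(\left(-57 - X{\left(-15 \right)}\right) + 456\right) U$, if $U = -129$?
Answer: $-53406$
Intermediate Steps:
$\left(\left(-57 - X{\left(-15 \right)}\right) + 456\right) U = \left(\left(-57 - -15\right) + 456\right) \left(-129\right) = \left(\left(-57 + 15\right) + 456\right) \left(-129\right) = \left(-42 + 456\right) \left(-129\right) = 414 \left(-129\right) = -53406$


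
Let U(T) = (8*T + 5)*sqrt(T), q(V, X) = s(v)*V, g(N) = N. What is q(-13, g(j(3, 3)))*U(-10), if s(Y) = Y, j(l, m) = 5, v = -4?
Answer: -3900*I*sqrt(10) ≈ -12333.0*I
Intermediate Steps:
q(V, X) = -4*V
U(T) = sqrt(T)*(5 + 8*T) (U(T) = (5 + 8*T)*sqrt(T) = sqrt(T)*(5 + 8*T))
q(-13, g(j(3, 3)))*U(-10) = (-4*(-13))*(sqrt(-10)*(5 + 8*(-10))) = 52*((I*sqrt(10))*(5 - 80)) = 52*((I*sqrt(10))*(-75)) = 52*(-75*I*sqrt(10)) = -3900*I*sqrt(10)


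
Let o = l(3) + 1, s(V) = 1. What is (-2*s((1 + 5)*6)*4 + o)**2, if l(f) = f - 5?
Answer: 81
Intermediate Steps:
l(f) = -5 + f
o = -1 (o = (-5 + 3) + 1 = -2 + 1 = -1)
(-2*s((1 + 5)*6)*4 + o)**2 = (-2*1*4 - 1)**2 = (-2*4 - 1)**2 = (-8 - 1)**2 = (-9)**2 = 81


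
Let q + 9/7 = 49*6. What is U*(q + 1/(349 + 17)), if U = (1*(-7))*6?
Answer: -749941/61 ≈ -12294.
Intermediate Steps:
U = -42 (U = -7*6 = -42)
q = 2049/7 (q = -9/7 + 49*6 = -9/7 + 294 = 2049/7 ≈ 292.71)
U*(q + 1/(349 + 17)) = -42*(2049/7 + 1/(349 + 17)) = -42*(2049/7 + 1/366) = -42*749941/2562 = -749941/61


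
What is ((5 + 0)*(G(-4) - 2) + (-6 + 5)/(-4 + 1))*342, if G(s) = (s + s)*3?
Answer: -44346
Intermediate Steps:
G(s) = 6*s (G(s) = (2*s)*3 = 6*s)
((5 + 0)*(G(-4) - 2) + (-6 + 5)/(-4 + 1))*342 = ((5 + 0)*(6*(-4) - 2) + (-6 + 5)/(-4 + 1))*342 = (5*(-24 - 2) - 1/(-3))*342 = (5*(-26) - 1*(-⅓))*342 = (-130 + ⅓)*342 = -389/3*342 = -44346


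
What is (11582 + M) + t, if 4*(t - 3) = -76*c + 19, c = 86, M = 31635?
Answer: 166363/4 ≈ 41591.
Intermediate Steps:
t = -6505/4 (t = 3 + (-76*86 + 19)/4 = 3 + (-6536 + 19)/4 = 3 + (¼)*(-6517) = 3 - 6517/4 = -6505/4 ≈ -1626.3)
(11582 + M) + t = (11582 + 31635) - 6505/4 = 43217 - 6505/4 = 166363/4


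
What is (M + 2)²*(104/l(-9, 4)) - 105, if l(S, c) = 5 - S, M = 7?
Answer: 3477/7 ≈ 496.71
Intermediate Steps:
(M + 2)²*(104/l(-9, 4)) - 105 = (7 + 2)²*(104/(5 - 1*(-9))) - 105 = 9²*(104/(5 + 9)) - 105 = 81*(104/14) - 105 = 81*(104*(1/14)) - 105 = 81*(52/7) - 105 = 4212/7 - 105 = 3477/7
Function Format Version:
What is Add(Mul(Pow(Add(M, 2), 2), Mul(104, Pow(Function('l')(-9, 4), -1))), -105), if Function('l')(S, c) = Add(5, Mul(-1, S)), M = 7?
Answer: Rational(3477, 7) ≈ 496.71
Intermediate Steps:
Add(Mul(Pow(Add(M, 2), 2), Mul(104, Pow(Function('l')(-9, 4), -1))), -105) = Add(Mul(Pow(Add(7, 2), 2), Mul(104, Pow(Add(5, Mul(-1, -9)), -1))), -105) = Add(Mul(Pow(9, 2), Mul(104, Pow(Add(5, 9), -1))), -105) = Add(Mul(81, Mul(104, Pow(14, -1))), -105) = Add(Mul(81, Mul(104, Rational(1, 14))), -105) = Add(Mul(81, Rational(52, 7)), -105) = Add(Rational(4212, 7), -105) = Rational(3477, 7)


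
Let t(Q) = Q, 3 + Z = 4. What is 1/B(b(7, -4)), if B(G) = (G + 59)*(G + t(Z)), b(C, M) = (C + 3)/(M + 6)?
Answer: 1/384 ≈ 0.0026042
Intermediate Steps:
Z = 1 (Z = -3 + 4 = 1)
b(C, M) = (3 + C)/(6 + M)
B(G) = (1 + G)*(59 + G) (B(G) = (G + 59)*(G + 1) = (59 + G)*(1 + G) = (1 + G)*(59 + G))
1/B(b(7, -4)) = 1/(59 + ((3 + 7)/(6 - 4))² + 60*((3 + 7)/(6 - 4))) = 1/(59 + (10/2)² + 60*(10/2)) = 1/(59 + ((½)*10)² + 60*((½)*10)) = 1/(59 + 5² + 60*5) = 1/(59 + 25 + 300) = 1/384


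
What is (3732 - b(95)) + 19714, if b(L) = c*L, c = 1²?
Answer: 23351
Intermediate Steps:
c = 1
b(L) = L (b(L) = 1*L = L)
(3732 - b(95)) + 19714 = (3732 - 1*95) + 19714 = (3732 - 95) + 19714 = 3637 + 19714 = 23351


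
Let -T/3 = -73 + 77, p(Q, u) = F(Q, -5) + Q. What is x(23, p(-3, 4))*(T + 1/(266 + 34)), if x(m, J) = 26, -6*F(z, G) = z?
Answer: -46787/150 ≈ -311.91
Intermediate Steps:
F(z, G) = -z/6
p(Q, u) = 5*Q/6 (p(Q, u) = -Q/6 + Q = 5*Q/6)
T = -12 (T = -3*(-73 + 77) = -3*4 = -12)
x(23, p(-3, 4))*(T + 1/(266 + 34)) = 26*(-12 + 1/(266 + 34)) = 26*(-12 + 1/300) = 26*(-3599/300) = -46787/150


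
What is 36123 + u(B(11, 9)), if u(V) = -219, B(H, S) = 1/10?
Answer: 35904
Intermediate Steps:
B(H, S) = ⅒
36123 + u(B(11, 9)) = 36123 - 219 = 35904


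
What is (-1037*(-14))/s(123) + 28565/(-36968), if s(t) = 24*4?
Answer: 33372449/221808 ≈ 150.46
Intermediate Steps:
s(t) = 96
(-1037*(-14))/s(123) + 28565/(-36968) = -1037*(-14)/96 + 28565/(-36968) = 14518*(1/96) + 28565*(-1/36968) = 7259/48 - 28565/36968 = 33372449/221808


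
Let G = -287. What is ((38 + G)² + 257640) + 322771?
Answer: 642412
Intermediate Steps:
((38 + G)² + 257640) + 322771 = ((38 - 287)² + 257640) + 322771 = ((-249)² + 257640) + 322771 = (62001 + 257640) + 322771 = 319641 + 322771 = 642412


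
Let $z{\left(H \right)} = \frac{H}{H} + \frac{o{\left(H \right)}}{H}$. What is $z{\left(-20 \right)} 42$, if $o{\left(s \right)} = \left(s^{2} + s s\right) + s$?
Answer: $-1596$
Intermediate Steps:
$o{\left(s \right)} = s + 2 s^{2}$ ($o{\left(s \right)} = \left(s^{2} + s^{2}\right) + s = 2 s^{2} + s = s + 2 s^{2}$)
$z{\left(H \right)} = 2 + 2 H$ ($z{\left(H \right)} = \frac{H}{H} + \frac{H \left(1 + 2 H\right)}{H} = 1 + \left(1 + 2 H\right) = 2 + 2 H$)
$z{\left(-20 \right)} 42 = \left(2 + 2 \left(-20\right)\right) 42 = \left(2 - 40\right) 42 = \left(-38\right) 42 = -1596$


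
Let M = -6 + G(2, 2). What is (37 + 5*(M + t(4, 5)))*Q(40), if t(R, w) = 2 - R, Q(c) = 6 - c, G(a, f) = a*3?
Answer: -918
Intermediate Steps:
G(a, f) = 3*a
M = 0 (M = -6 + 3*2 = -6 + 6 = 0)
(37 + 5*(M + t(4, 5)))*Q(40) = (37 + 5*(0 + (2 - 1*4)))*(6 - 1*40) = (37 + 5*(0 + (2 - 4)))*(6 - 40) = (37 + 5*(0 - 2))*(-34) = (37 + 5*(-2))*(-34) = (37 - 10)*(-34) = 27*(-34) = -918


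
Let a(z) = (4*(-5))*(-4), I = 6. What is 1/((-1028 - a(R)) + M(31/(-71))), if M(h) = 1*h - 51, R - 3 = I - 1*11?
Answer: -71/82320 ≈ -0.00086249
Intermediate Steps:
R = -2 (R = 3 + (6 - 1*11) = 3 + (6 - 11) = 3 - 5 = -2)
a(z) = 80 (a(z) = -20*(-4) = 80)
M(h) = -51 + h (M(h) = h - 51 = -51 + h)
1/((-1028 - a(R)) + M(31/(-71))) = 1/((-1028 - 1*80) + (-51 + 31/(-71))) = 1/((-1028 - 80) + (-51 + 31*(-1/71))) = 1/(-1108 + (-51 - 31/71)) = 1/(-1108 - 3652/71) = 1/(-82320/71) = -71/82320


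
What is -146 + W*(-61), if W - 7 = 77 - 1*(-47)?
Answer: -8137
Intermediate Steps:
W = 131 (W = 7 + (77 - 1*(-47)) = 7 + (77 + 47) = 7 + 124 = 131)
-146 + W*(-61) = -146 + 131*(-61) = -146 - 7991 = -8137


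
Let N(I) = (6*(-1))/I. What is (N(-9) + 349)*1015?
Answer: 1064735/3 ≈ 3.5491e+5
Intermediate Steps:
N(I) = -6/I
(N(-9) + 349)*1015 = (-6/(-9) + 349)*1015 = (-6*(-1/9) + 349)*1015 = (2/3 + 349)*1015 = (1049/3)*1015 = 1064735/3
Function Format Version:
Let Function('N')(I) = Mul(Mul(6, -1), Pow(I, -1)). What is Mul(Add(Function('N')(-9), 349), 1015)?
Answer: Rational(1064735, 3) ≈ 3.5491e+5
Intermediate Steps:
Function('N')(I) = Mul(-6, Pow(I, -1))
Mul(Add(Function('N')(-9), 349), 1015) = Mul(Add(Mul(-6, Pow(-9, -1)), 349), 1015) = Mul(Add(Mul(-6, Rational(-1, 9)), 349), 1015) = Mul(Add(Rational(2, 3), 349), 1015) = Mul(Rational(1049, 3), 1015) = Rational(1064735, 3)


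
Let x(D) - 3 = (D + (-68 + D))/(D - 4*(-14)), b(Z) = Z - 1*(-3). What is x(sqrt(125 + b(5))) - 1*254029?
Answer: -36325912/143 + 60*sqrt(133)/1001 ≈ -2.5403e+5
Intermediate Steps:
b(Z) = 3 + Z (b(Z) = Z + 3 = 3 + Z)
x(D) = 3 + (-68 + 2*D)/(56 + D) (x(D) = 3 + (D + (-68 + D))/(D - 4*(-14)) = 3 + (-68 + 2*D)/(D + 56) = 3 + (-68 + 2*D)/(56 + D))
x(sqrt(125 + b(5))) - 1*254029 = 5*(20 + sqrt(125 + (3 + 5)))/(56 + sqrt(125 + (3 + 5))) - 1*254029 = 5*(20 + sqrt(125 + 8))/(56 + sqrt(125 + 8)) - 254029 = 5*(20 + sqrt(133))/(56 + sqrt(133)) - 254029 = -254029 + 5*(20 + sqrt(133))/(56 + sqrt(133))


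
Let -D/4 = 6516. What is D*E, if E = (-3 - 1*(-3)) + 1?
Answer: -26064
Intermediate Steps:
D = -26064 (D = -4*6516 = -26064)
E = 1 (E = (-3 + 3) + 1 = 0 + 1 = 1)
D*E = -26064*1 = -26064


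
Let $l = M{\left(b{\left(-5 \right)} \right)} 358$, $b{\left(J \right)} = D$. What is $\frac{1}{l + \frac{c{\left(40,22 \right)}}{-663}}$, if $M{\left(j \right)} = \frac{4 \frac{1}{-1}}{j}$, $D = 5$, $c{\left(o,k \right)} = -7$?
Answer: $- \frac{3315}{949381} \approx -0.0034917$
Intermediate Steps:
$b{\left(J \right)} = 5$
$M{\left(j \right)} = - \frac{4}{j}$ ($M{\left(j \right)} = \frac{4 \left(-1\right)}{j} = - \frac{4}{j}$)
$l = - \frac{1432}{5}$ ($l = - \frac{4}{5} \cdot 358 = \left(-4\right) \frac{1}{5} \cdot 358 = \left(- \frac{4}{5}\right) 358 = - \frac{1432}{5} \approx -286.4$)
$\frac{1}{l + \frac{c{\left(40,22 \right)}}{-663}} = \frac{1}{- \frac{1432}{5} - \frac{7}{-663}} = \frac{1}{- \frac{1432}{5} - - \frac{7}{663}} = \frac{1}{- \frac{1432}{5} + \frac{7}{663}} = \frac{1}{- \frac{949381}{3315}} = - \frac{3315}{949381}$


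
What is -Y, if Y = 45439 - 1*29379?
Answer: -16060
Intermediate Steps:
Y = 16060 (Y = 45439 - 29379 = 16060)
-Y = -1*16060 = -16060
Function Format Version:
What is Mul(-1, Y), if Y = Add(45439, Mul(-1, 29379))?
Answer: -16060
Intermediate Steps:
Y = 16060 (Y = Add(45439, -29379) = 16060)
Mul(-1, Y) = Mul(-1, 16060) = -16060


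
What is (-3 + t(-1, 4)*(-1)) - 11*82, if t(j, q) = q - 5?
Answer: -904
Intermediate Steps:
t(j, q) = -5 + q
(-3 + t(-1, 4)*(-1)) - 11*82 = (-3 + (-5 + 4)*(-1)) - 11*82 = (-3 - 1*(-1)) - 902 = (-3 + 1) - 902 = -2 - 902 = -904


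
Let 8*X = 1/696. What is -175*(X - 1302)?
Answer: 1268668625/5568 ≈ 2.2785e+5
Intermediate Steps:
X = 1/5568 (X = (1/8)/696 = (1/8)*(1/696) = 1/5568 ≈ 0.00017960)
-175*(X - 1302) = -175*(1/5568 - 1302) = -175*(-7249535/5568) = 1268668625/5568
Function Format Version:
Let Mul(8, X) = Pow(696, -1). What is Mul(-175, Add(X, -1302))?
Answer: Rational(1268668625, 5568) ≈ 2.2785e+5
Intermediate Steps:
X = Rational(1, 5568) (X = Mul(Rational(1, 8), Pow(696, -1)) = Mul(Rational(1, 8), Rational(1, 696)) = Rational(1, 5568) ≈ 0.00017960)
Mul(-175, Add(X, -1302)) = Mul(-175, Add(Rational(1, 5568), -1302)) = Mul(-175, Rational(-7249535, 5568)) = Rational(1268668625, 5568)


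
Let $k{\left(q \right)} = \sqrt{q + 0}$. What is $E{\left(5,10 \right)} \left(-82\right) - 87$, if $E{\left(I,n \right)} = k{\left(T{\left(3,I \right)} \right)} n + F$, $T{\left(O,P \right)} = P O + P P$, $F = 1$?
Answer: $-169 - 1640 \sqrt{10} \approx -5355.1$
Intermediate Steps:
$T{\left(O,P \right)} = P^{2} + O P$ ($T{\left(O,P \right)} = O P + P^{2} = P^{2} + O P$)
$k{\left(q \right)} = \sqrt{q}$
$E{\left(I,n \right)} = 1 + n \sqrt{I \left(3 + I\right)}$ ($E{\left(I,n \right)} = \sqrt{I \left(3 + I\right)} n + 1 = n \sqrt{I \left(3 + I\right)} + 1 = 1 + n \sqrt{I \left(3 + I\right)}$)
$E{\left(5,10 \right)} \left(-82\right) - 87 = \left(1 + 10 \sqrt{5 \left(3 + 5\right)}\right) \left(-82\right) - 87 = \left(1 + 10 \sqrt{5 \cdot 8}\right) \left(-82\right) - 87 = \left(1 + 10 \sqrt{40}\right) \left(-82\right) - 87 = \left(1 + 10 \cdot 2 \sqrt{10}\right) \left(-82\right) - 87 = \left(1 + 20 \sqrt{10}\right) \left(-82\right) - 87 = \left(-82 - 1640 \sqrt{10}\right) - 87 = -169 - 1640 \sqrt{10}$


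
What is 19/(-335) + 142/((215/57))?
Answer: 541481/14405 ≈ 37.590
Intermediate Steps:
19/(-335) + 142/((215/57)) = 19*(-1/335) + 142/((215*(1/57))) = -19/335 + 142/(215/57) = -19/335 + 142*(57/215) = -19/335 + 8094/215 = 541481/14405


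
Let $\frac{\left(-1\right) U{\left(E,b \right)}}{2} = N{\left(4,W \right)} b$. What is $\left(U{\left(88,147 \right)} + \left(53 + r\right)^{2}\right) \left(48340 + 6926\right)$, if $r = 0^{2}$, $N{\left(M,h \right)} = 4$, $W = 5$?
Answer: $90249378$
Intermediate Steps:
$r = 0$
$U{\left(E,b \right)} = - 8 b$ ($U{\left(E,b \right)} = - 2 \cdot 4 b = - 8 b$)
$\left(U{\left(88,147 \right)} + \left(53 + r\right)^{2}\right) \left(48340 + 6926\right) = \left(\left(-8\right) 147 + \left(53 + 0\right)^{2}\right) \left(48340 + 6926\right) = \left(-1176 + 53^{2}\right) 55266 = \left(-1176 + 2809\right) 55266 = 1633 \cdot 55266 = 90249378$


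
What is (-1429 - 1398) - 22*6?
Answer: -2959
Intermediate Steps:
(-1429 - 1398) - 22*6 = -2827 - 132 = -2959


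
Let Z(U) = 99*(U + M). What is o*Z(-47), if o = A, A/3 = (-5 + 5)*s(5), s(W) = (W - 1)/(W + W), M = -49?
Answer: 0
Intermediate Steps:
s(W) = (-1 + W)/(2*W) (s(W) = (-1 + W)/((2*W)) = (-1 + W)*(1/(2*W)) = (-1 + W)/(2*W))
A = 0 (A = 3*((-5 + 5)*((½)*(-1 + 5)/5)) = 3*(0*((½)*(⅕)*4)) = 3*(0*(⅖)) = 3*0 = 0)
o = 0
Z(U) = -4851 + 99*U (Z(U) = 99*(U - 49) = 99*(-49 + U) = -4851 + 99*U)
o*Z(-47) = 0*(-4851 + 99*(-47)) = 0*(-4851 - 4653) = 0*(-9504) = 0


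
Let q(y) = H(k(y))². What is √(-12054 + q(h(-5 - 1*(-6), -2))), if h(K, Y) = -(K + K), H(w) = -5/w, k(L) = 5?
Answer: I*√12053 ≈ 109.79*I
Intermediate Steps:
h(K, Y) = -2*K
q(y) = 1 (q(y) = (-5/5)² = (-5*⅕)² = (-1)² = 1)
√(-12054 + q(h(-5 - 1*(-6), -2))) = √(-12054 + 1) = √(-12053) = I*√12053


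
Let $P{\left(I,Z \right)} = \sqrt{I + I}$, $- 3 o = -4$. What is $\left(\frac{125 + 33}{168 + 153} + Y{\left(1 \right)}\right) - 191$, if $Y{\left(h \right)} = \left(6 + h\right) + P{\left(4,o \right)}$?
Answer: $- \frac{58906}{321} + 2 \sqrt{2} \approx -180.68$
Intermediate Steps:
$o = \frac{4}{3}$ ($o = \left(- \frac{1}{3}\right) \left(-4\right) = \frac{4}{3} \approx 1.3333$)
$P{\left(I,Z \right)} = \sqrt{2} \sqrt{I}$ ($P{\left(I,Z \right)} = \sqrt{2 I} = \sqrt{2} \sqrt{I}$)
$Y{\left(h \right)} = 6 + h + 2 \sqrt{2}$ ($Y{\left(h \right)} = \left(6 + h\right) + \sqrt{2} \sqrt{4} = \left(6 + h\right) + \sqrt{2} \cdot 2 = \left(6 + h\right) + 2 \sqrt{2} = 6 + h + 2 \sqrt{2}$)
$\left(\frac{125 + 33}{168 + 153} + Y{\left(1 \right)}\right) - 191 = \left(\frac{125 + 33}{168 + 153} + \left(6 + 1 + 2 \sqrt{2}\right)\right) - 191 = \left(\frac{158}{321} + \left(7 + 2 \sqrt{2}\right)\right) - 191 = \left(\frac{2405}{321} + 2 \sqrt{2}\right) - 191 = - \frac{58906}{321} + 2 \sqrt{2}$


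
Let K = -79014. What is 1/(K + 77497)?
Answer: -1/1517 ≈ -0.00065920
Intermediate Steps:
1/(K + 77497) = 1/(-79014 + 77497) = 1/(-1517) = -1/1517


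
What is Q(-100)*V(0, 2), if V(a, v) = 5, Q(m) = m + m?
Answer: -1000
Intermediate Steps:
Q(m) = 2*m
Q(-100)*V(0, 2) = (2*(-100))*5 = -200*5 = -1000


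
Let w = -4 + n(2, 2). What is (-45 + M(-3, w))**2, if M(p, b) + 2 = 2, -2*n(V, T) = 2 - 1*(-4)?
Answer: 2025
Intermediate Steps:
n(V, T) = -3 (n(V, T) = -(2 - 1*(-4))/2 = -(2 + 4)/2 = -1/2*6 = -3)
w = -7 (w = -4 - 3 = -7)
M(p, b) = 0 (M(p, b) = -2 + 2 = 0)
(-45 + M(-3, w))**2 = (-45 + 0)**2 = (-45)**2 = 2025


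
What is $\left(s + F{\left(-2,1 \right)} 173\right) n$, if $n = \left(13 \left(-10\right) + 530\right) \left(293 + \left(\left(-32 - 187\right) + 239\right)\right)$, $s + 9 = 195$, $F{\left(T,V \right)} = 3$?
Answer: $88266000$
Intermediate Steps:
$s = 186$ ($s = -9 + 195 = 186$)
$n = 125200$ ($n = \left(-130 + 530\right) \left(293 + \left(-219 + 239\right)\right) = 400 \left(293 + 20\right) = 400 \cdot 313 = 125200$)
$\left(s + F{\left(-2,1 \right)} 173\right) n = \left(186 + 3 \cdot 173\right) 125200 = \left(186 + 519\right) 125200 = 705 \cdot 125200 = 88266000$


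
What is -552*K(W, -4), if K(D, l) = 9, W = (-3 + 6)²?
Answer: -4968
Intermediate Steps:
W = 9 (W = 3² = 9)
-552*K(W, -4) = -552*9 = -4968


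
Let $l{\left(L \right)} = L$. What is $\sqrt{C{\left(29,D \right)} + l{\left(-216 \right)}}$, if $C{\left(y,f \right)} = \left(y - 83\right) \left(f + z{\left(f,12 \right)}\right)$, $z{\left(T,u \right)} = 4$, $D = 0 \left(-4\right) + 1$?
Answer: $9 i \sqrt{6} \approx 22.045 i$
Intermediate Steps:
$D = 1$ ($D = 0 + 1 = 1$)
$C{\left(y,f \right)} = \left(-83 + y\right) \left(4 + f\right)$ ($C{\left(y,f \right)} = \left(y - 83\right) \left(f + 4\right) = \left(y - 83\right) \left(4 + f\right) = \left(-83 + y\right) \left(4 + f\right)$)
$\sqrt{C{\left(29,D \right)} + l{\left(-216 \right)}} = \sqrt{\left(-332 - 83 + 4 \cdot 29 + 1 \cdot 29\right) - 216} = \sqrt{\left(-332 - 83 + 116 + 29\right) - 216} = \sqrt{-270 - 216} = \sqrt{-486} = 9 i \sqrt{6}$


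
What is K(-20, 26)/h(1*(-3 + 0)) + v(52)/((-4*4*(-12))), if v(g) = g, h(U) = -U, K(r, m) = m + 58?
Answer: 1357/48 ≈ 28.271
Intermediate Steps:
K(r, m) = 58 + m
K(-20, 26)/h(1*(-3 + 0)) + v(52)/((-4*4*(-12))) = (58 + 26)/((-(-3 + 0))) + 52/((-4*4*(-12))) = 84/((-(-3))) + 52/((-16*(-12))) = 84/((-1*(-3))) + 52/192 = 84/3 + 52*(1/192) = 84*(⅓) + 13/48 = 28 + 13/48 = 1357/48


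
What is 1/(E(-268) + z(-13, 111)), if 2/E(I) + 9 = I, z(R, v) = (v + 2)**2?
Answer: 277/3537011 ≈ 7.8315e-5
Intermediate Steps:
z(R, v) = (2 + v)**2
E(I) = 2/(-9 + I)
1/(E(-268) + z(-13, 111)) = 1/(2/(-9 - 268) + (2 + 111)**2) = 1/(2/(-277) + 113**2) = 1/(2*(-1/277) + 12769) = 1/(-2/277 + 12769) = 1/(3537011/277) = 277/3537011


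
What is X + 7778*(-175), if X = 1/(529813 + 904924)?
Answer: -1952892267549/1434737 ≈ -1.3612e+6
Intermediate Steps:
X = 1/1434737 ≈ 6.9699e-7
X + 7778*(-175) = 1/1434737 + 7778*(-175) = 1/1434737 - 1361150 = -1952892267549/1434737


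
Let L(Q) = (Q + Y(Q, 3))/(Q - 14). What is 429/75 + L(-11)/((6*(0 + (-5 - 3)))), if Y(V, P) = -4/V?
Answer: 25129/4400 ≈ 5.7111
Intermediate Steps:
L(Q) = (Q - 4/Q)/(-14 + Q) (L(Q) = (Q - 4/Q)/(Q - 14) = (Q - 4/Q)/(-14 + Q))
429/75 + L(-11)/((6*(0 + (-5 - 3)))) = 429/75 + ((-4 + (-11)**2)/((-11)*(-14 - 11)))/((6*(0 + (-5 - 3)))) = 429*(1/75) + (-1/11*(-4 + 121)/(-25))/((6*(0 - 8))) = 143/25 + (-1/11*(-1/25)*117)/((6*(-8))) = 143/25 + (117/275)/(-48) = 143/25 + (117/275)*(-1/48) = 143/25 - 39/4400 = 25129/4400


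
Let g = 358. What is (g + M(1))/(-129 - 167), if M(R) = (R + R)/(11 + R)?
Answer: -2149/1776 ≈ -1.2100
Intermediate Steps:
M(R) = 2*R/(11 + R) (M(R) = (2*R)/(11 + R) = 2*R/(11 + R))
(g + M(1))/(-129 - 167) = (358 + 2*1/(11 + 1))/(-129 - 167) = (358 + 2*1/12)/(-296) = (358 + 2*1*(1/12))*(-1/296) = (358 + ⅙)*(-1/296) = (2149/6)*(-1/296) = -2149/1776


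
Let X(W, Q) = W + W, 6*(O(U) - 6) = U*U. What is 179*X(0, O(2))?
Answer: 0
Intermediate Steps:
O(U) = 6 + U**2/6 (O(U) = 6 + (U*U)/6 = 6 + U**2/6)
X(W, Q) = 2*W
179*X(0, O(2)) = 179*(2*0) = 179*0 = 0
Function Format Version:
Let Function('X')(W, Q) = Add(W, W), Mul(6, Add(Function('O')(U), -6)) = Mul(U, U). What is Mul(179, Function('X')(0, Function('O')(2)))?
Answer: 0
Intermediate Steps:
Function('O')(U) = Add(6, Mul(Rational(1, 6), Pow(U, 2))) (Function('O')(U) = Add(6, Mul(Rational(1, 6), Mul(U, U))) = Add(6, Mul(Rational(1, 6), Pow(U, 2))))
Function('X')(W, Q) = Mul(2, W)
Mul(179, Function('X')(0, Function('O')(2))) = Mul(179, Mul(2, 0)) = Mul(179, 0) = 0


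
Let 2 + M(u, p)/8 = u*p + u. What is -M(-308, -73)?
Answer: -177392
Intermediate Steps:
M(u, p) = -16 + 8*u + 8*p*u (M(u, p) = -16 + 8*(u*p + u) = -16 + 8*(p*u + u) = -16 + 8*(u + p*u) = -16 + (8*u + 8*p*u) = -16 + 8*u + 8*p*u)
-M(-308, -73) = -(-16 + 8*(-308) + 8*(-73)*(-308)) = -(-16 - 2464 + 179872) = -1*177392 = -177392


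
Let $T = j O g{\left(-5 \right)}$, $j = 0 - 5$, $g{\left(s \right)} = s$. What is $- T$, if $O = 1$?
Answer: $-25$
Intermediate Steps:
$j = -5$
$T = 25$ ($T = \left(-5\right) 1 \left(-5\right) = \left(-5\right) \left(-5\right) = 25$)
$- T = \left(-1\right) 25 = -25$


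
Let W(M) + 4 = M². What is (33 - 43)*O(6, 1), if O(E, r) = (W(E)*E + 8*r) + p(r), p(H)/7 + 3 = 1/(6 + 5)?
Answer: -19760/11 ≈ -1796.4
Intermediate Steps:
W(M) = -4 + M²
p(H) = -224/11 (p(H) = -21 + 7/(6 + 5) = -21 + 7/11 = -224/11)
O(E, r) = -224/11 + 8*r + E*(-4 + E²) (O(E, r) = ((-4 + E²)*E + 8*r) - 224/11 = (E*(-4 + E²) + 8*r) - 224/11 = (8*r + E*(-4 + E²)) - 224/11 = -224/11 + 8*r + E*(-4 + E²))
(33 - 43)*O(6, 1) = (33 - 43)*(-224/11 + 6³ - 4*6 + 8*1) = -10*(-224/11 + 216 - 24 + 8) = -10*1976/11 = -19760/11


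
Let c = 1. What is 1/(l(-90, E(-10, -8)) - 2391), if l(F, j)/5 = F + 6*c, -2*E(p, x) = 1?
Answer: -1/2811 ≈ -0.00035575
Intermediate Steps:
E(p, x) = -½ (E(p, x) = -½*1 = -½)
l(F, j) = 30 + 5*F (l(F, j) = 5*(F + 6*1) = 5*(F + 6) = 5*(6 + F) = 30 + 5*F)
1/(l(-90, E(-10, -8)) - 2391) = 1/((30 + 5*(-90)) - 2391) = 1/((30 - 450) - 2391) = 1/(-420 - 2391) = 1/(-2811) = -1/2811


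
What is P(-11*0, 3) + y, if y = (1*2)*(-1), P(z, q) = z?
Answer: -2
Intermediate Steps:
y = -2 (y = 2*(-1) = -2)
P(-11*0, 3) + y = -11*0 - 2 = 0 - 2 = -2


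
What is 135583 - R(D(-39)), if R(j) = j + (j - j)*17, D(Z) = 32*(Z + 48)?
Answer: 135295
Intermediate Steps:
D(Z) = 1536 + 32*Z (D(Z) = 32*(48 + Z) = 1536 + 32*Z)
R(j) = j (R(j) = j + 0*17 = j + 0 = j)
135583 - R(D(-39)) = 135583 - (1536 + 32*(-39)) = 135583 - (1536 - 1248) = 135583 - 1*288 = 135583 - 288 = 135295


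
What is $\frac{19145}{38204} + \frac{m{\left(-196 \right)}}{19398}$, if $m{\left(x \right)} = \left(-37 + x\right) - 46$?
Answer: $\frac{60119299}{123513532} \approx 0.48674$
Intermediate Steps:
$m{\left(x \right)} = -83 + x$
$\frac{19145}{38204} + \frac{m{\left(-196 \right)}}{19398} = \frac{19145}{38204} + \frac{-83 - 196}{19398} = 19145 \cdot \frac{1}{38204} - \frac{93}{6466} = \frac{19145}{38204} - \frac{93}{6466} = \frac{60119299}{123513532}$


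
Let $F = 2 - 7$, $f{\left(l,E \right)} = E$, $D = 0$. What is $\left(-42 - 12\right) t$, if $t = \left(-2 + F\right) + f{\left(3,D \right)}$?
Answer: $378$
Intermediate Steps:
$F = -5$
$t = -7$ ($t = \left(-2 - 5\right) + 0 = -7 + 0 = -7$)
$\left(-42 - 12\right) t = \left(-42 - 12\right) \left(-7\right) = \left(-54\right) \left(-7\right) = 378$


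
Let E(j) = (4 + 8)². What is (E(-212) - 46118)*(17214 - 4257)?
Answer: -595685118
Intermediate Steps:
E(j) = 144 (E(j) = 12² = 144)
(E(-212) - 46118)*(17214 - 4257) = (144 - 46118)*(17214 - 4257) = -45974*12957 = -595685118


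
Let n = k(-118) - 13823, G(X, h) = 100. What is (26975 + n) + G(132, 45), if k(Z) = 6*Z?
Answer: 12544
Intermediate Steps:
n = -14531 (n = 6*(-118) - 13823 = -708 - 13823 = -14531)
(26975 + n) + G(132, 45) = (26975 - 14531) + 100 = 12444 + 100 = 12544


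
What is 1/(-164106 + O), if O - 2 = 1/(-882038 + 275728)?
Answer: -606310/99497896241 ≈ -6.0937e-6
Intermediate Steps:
O = 1212619/606310 (O = 2 + 1/(-882038 + 275728) = 2 + 1/(-606310) = 2 - 1/606310 = 1212619/606310 ≈ 2.0000)
1/(-164106 + O) = 1/(-164106 + 1212619/606310) = 1/(-99497896241/606310) = -606310/99497896241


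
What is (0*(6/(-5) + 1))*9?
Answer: 0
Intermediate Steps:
(0*(6/(-5) + 1))*9 = (0*(6*(-1/5) + 1))*9 = (0*(-6/5 + 1))*9 = (0*(-1/5))*9 = 0*9 = 0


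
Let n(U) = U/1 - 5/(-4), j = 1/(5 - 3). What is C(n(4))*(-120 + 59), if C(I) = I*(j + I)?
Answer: -29463/16 ≈ -1841.4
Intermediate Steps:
j = ½ (j = 1/2 = ½ ≈ 0.50000)
n(U) = 5/4 + U (n(U) = U*1 - 5*(-¼) = U + 5/4 = 5/4 + U)
C(I) = I*(½ + I)
C(n(4))*(-120 + 59) = ((5/4 + 4)*(½ + (5/4 + 4)))*(-120 + 59) = (21*(½ + 21/4)/4)*(-61) = ((21/4)*(23/4))*(-61) = (483/16)*(-61) = -29463/16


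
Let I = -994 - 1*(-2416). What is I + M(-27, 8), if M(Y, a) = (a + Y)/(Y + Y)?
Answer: 76807/54 ≈ 1422.4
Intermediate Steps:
M(Y, a) = (Y + a)/(2*Y) (M(Y, a) = (Y + a)/((2*Y)) = (Y + a)*(1/(2*Y)) = (Y + a)/(2*Y))
I = 1422 (I = -994 + 2416 = 1422)
I + M(-27, 8) = 1422 + (1/2)*(-27 + 8)/(-27) = 1422 + (1/2)*(-1/27)*(-19) = 1422 + 19/54 = 76807/54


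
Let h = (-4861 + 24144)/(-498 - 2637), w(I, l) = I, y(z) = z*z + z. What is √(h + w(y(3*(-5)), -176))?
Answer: √16557645/285 ≈ 14.278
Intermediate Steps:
y(z) = z + z² (y(z) = z² + z = z + z²)
h = -1753/285 (h = 19283/(-3135) = 19283*(-1/3135) = -1753/285 ≈ -6.1509)
√(h + w(y(3*(-5)), -176)) = √(-1753/285 + (3*(-5))*(1 + 3*(-5))) = √(-1753/285 - 15*(1 - 15)) = √(-1753/285 - 15*(-14)) = √(-1753/285 + 210) = √(58097/285) = √16557645/285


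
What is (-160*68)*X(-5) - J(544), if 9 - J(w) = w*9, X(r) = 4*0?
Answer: 4887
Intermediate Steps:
X(r) = 0
J(w) = 9 - 9*w (J(w) = 9 - w*9 = 9 - 9*w)
(-160*68)*X(-5) - J(544) = -160*68*0 - (9 - 9*544) = -10880*0 - (9 - 4896) = 0 - 1*(-4887) = 0 + 4887 = 4887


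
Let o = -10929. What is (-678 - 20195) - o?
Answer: -9944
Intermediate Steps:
(-678 - 20195) - o = (-678 - 20195) - 1*(-10929) = -20873 + 10929 = -9944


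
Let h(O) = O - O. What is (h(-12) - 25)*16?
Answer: -400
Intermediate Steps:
h(O) = 0
(h(-12) - 25)*16 = (0 - 25)*16 = -25*16 = -400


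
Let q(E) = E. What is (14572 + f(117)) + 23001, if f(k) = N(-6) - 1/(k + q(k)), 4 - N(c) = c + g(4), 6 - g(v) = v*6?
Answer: 8798633/234 ≈ 37601.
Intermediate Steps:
g(v) = 6 - 6*v (g(v) = 6 - v*6 = 6 - 6*v)
N(c) = 22 - c (N(c) = 4 - (c + (6 - 6*4)) = 4 - (c + (6 - 24)) = 4 - (c - 18) = 4 - (-18 + c) = 4 + (18 - c) = 22 - c)
f(k) = 28 - 1/(2*k) (f(k) = (22 - 1*(-6)) - 1/(k + k) = (22 + 6) - 1/(2*k) = 28 - 1/(2*k))
(14572 + f(117)) + 23001 = (14572 + (28 - ½/117)) + 23001 = (14572 + (28 - ½*1/117)) + 23001 = (14572 + (28 - 1/234)) + 23001 = (14572 + 6551/234) + 23001 = 3416399/234 + 23001 = 8798633/234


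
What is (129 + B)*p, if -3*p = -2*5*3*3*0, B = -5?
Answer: 0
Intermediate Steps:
p = 0 (p = -(-2*5*3*3)*0/3 = -(-30*3)*0/3 = -(-2*45)*0/3 = -(-30)*0 = -⅓*0 = 0)
(129 + B)*p = (129 - 5)*0 = 124*0 = 0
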